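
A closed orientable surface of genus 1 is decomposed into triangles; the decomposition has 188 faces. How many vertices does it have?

94

χ = 2 − 2·1 = 0, and every face is a triangle so 3F = 2E.
E = 3·188/2 = 282. Then V = 0 + E − F = 0 + 282 − 188 = 94.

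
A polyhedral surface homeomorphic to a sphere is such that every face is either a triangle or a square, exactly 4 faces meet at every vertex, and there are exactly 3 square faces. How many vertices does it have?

9

Let x be the number of triangles; then F = 3 + x.
Edge–face incidences: 2E = 4·3 + 3·x = 12 + 3x.
Every vertex has degree 4, so 4V = 2E.
Euler: V − E + F = 2 ⇒ (2E)/4 − E + (3 + x) = 2.
Multiply by 8: 2·(2E) − 4·(2E) + 8·(3 + x) = 16, i.e. 24 + 8x − 2·(12 + 3x) = 16.
Collecting terms: 2x = 16, so x = 8.
Then 2E = 12 + 3·8 = 36, so E = 18, V = 2E/4 = 9, F = 3 + 8 = 11.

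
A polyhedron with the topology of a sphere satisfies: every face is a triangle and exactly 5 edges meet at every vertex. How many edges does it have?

Each face has 3 edges and each edge borders two faces, so 2E = 3F.
Each vertex has degree 5, so 5V = 2E and hence V = 3F/5.
Euler: V − E + F = 2 ⇒ (3F/5) − (3F/2) + F = 2.
Multiply by 10: (6 − 15 + 10)F = 20, i.e. 1F = 20.
So F = 20, E = 3·20/2 = 30, V = 3·20/5 = 12.

30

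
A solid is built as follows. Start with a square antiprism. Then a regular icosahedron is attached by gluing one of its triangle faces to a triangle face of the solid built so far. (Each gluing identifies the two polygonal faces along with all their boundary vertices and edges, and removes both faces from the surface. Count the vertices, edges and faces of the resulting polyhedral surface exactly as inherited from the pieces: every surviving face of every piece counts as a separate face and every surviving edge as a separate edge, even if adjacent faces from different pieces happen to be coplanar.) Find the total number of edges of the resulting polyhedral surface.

43

A square antiprism: V=8, E=16, F=10.
Attach a regular icosahedron (V=12, E=30, F=20) along a 3-gon: merge 3 vertices and 3 edges, delete both glued faces → V=17, E=43, F=28.
Check: V − E + F = 17 − 43 + 28 = 2.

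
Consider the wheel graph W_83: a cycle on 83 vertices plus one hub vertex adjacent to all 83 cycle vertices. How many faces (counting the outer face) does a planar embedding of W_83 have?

W_83 has V = 83 + 1 = 84 vertices and E = 2·83 = 166 edges.
By Euler's formula F = 2 − V + E = 2 − 84 + 166 = 84.

84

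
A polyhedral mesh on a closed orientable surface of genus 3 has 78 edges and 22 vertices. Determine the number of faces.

52

For a closed orientable surface of genus 3, χ = 2 − 2·3 = -4.
F = -4 − V + E = -4 − 22 + 78 = 52.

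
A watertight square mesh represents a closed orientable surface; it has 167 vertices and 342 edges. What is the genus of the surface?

Every face is a square and each edge borders two faces, so 4F = 2·342, giving F = 171.
χ = V − E + F = 167 − 342 + 171 = -4.
For a closed orientable surface χ = 2 − 2g, so g = (2 − (-4))/2 = 3.

3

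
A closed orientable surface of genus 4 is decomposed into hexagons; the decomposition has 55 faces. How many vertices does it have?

104

χ = 2 − 2·4 = -6, and every face is a hexagon so 6F = 2E.
E = 6·55/2 = 165. Then V = -6 + E − F = -6 + 165 − 55 = 104.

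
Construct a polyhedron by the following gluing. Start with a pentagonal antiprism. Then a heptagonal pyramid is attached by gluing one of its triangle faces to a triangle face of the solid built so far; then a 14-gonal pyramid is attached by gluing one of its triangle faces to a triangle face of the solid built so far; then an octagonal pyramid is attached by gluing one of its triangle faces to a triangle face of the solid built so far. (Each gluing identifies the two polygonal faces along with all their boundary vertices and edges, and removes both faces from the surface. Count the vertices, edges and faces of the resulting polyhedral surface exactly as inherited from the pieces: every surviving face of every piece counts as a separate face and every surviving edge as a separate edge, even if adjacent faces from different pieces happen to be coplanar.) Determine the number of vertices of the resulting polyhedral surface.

A pentagonal antiprism: V=10, E=20, F=12.
Attach a heptagonal pyramid (V=8, E=14, F=8) along a 3-gon: merge 3 vertices and 3 edges, delete both glued faces → V=15, E=31, F=18.
Attach a 14-gonal pyramid (V=15, E=28, F=15) along a 3-gon: merge 3 vertices and 3 edges, delete both glued faces → V=27, E=56, F=31.
Attach an octagonal pyramid (V=9, E=16, F=9) along a 3-gon: merge 3 vertices and 3 edges, delete both glued faces → V=33, E=69, F=38.
Check: V − E + F = 33 − 69 + 38 = 2.

33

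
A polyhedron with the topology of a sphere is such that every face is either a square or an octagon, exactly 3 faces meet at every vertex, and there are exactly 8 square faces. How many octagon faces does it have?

Let x be the number of octagons; then F = 8 + x.
Edge–face incidences: 2E = 4·8 + 8·x = 32 + 8x.
Every vertex has degree 3, so 3V = 2E.
Euler: V − E + F = 2 ⇒ (2E)/3 − E + (8 + x) = 2.
Multiply by 6: 2·(2E) − 3·(2E) + 6·(8 + x) = 12, i.e. 48 + 6x − (32 + 8x) = 12.
Collecting terms: −2x + 16 = 12, so −2x = −4, so x = 2.
Then 2E = 32 + 8·2 = 48, so E = 24, V = 2E/3 = 16, F = 8 + 2 = 10.

2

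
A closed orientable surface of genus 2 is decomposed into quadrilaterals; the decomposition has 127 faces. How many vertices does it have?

125

χ = 2 − 2·2 = -2, and every face is a square so 4F = 2E.
E = 4·127/2 = 254. Then V = -2 + E − F = -2 + 254 − 127 = 125.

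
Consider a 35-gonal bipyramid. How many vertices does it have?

37

A bipyramid over an n-gon has 2n triangular faces and n + 2 vertices: V = 35 + 2 = 37, E = 3·35 = 105, F = 2·35 = 70.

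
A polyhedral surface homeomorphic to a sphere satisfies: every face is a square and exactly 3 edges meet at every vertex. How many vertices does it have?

Each face has 4 edges and each edge borders two faces, so 2E = 4F.
Each vertex has degree 3, so 3V = 2E and hence V = 4F/3.
Euler: V − E + F = 2 ⇒ (4F/3) − (4F/2) + F = 2.
Multiply by 6: (8 − 12 + 6)F = 12, i.e. 2F = 12.
So F = 6, E = 4·6/2 = 12, V = 4·6/3 = 8.

8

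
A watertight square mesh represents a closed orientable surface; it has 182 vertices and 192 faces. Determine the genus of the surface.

Every face is a square, so 2E = 4·192 = 768, giving E = 384.
χ = V − E + F = 182 − 384 + 192 = -10.
For a closed orientable surface χ = 2 − 2g, so g = (2 − (-10))/2 = 6.

6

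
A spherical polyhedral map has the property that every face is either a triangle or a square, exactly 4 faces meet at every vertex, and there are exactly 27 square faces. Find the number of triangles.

Let x be the number of triangles; then F = 27 + x.
Edge–face incidences: 2E = 4·27 + 3·x = 108 + 3x.
Every vertex has degree 4, so 4V = 2E.
Euler: V − E + F = 2 ⇒ (2E)/4 − E + (27 + x) = 2.
Multiply by 8: 2·(2E) − 4·(2E) + 8·(27 + x) = 16, i.e. 216 + 8x − 2·(108 + 3x) = 16.
Collecting terms: 2x = 16, so x = 8.
Then 2E = 108 + 3·8 = 132, so E = 66, V = 2E/4 = 33, F = 27 + 8 = 35.

8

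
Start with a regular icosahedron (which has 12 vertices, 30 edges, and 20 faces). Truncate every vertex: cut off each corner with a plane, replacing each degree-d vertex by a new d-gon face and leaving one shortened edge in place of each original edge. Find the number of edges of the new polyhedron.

90

Truncation replaces each original edge-end by a new vertex, so V′ = 2E = 60.
Each original edge survives, and each old vertex of degree d contributes d new edges; summing degrees gives Σd = 2E, so E′ = E + 2E = 3E = 90.
Each original face survives and each original vertex becomes one new face: F′ = F + V = 32.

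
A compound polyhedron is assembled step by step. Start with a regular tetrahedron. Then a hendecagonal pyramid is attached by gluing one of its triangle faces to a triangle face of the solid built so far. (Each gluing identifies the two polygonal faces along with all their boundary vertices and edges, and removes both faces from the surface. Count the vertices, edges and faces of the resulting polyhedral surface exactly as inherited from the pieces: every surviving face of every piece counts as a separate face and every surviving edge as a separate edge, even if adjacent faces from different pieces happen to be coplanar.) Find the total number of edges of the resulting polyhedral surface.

A regular tetrahedron: V=4, E=6, F=4.
Attach a hendecagonal pyramid (V=12, E=22, F=12) along a 3-gon: merge 3 vertices and 3 edges, delete both glued faces → V=13, E=25, F=14.
Check: V − E + F = 13 − 25 + 14 = 2.

25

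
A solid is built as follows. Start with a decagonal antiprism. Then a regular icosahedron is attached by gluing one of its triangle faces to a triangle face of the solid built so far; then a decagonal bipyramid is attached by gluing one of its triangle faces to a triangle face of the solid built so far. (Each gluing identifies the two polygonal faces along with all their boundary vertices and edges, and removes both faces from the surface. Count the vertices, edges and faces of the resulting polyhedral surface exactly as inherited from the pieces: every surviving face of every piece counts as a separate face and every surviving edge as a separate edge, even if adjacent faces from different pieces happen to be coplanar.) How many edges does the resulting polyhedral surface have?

A decagonal antiprism: V=20, E=40, F=22.
Attach a regular icosahedron (V=12, E=30, F=20) along a 3-gon: merge 3 vertices and 3 edges, delete both glued faces → V=29, E=67, F=40.
Attach a decagonal bipyramid (V=12, E=30, F=20) along a 3-gon: merge 3 vertices and 3 edges, delete both glued faces → V=38, E=94, F=58.
Check: V − E + F = 38 − 94 + 58 = 2.

94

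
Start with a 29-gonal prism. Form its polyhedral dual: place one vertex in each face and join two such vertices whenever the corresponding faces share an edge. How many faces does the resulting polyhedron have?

58

The base solid has V = 58, E = 87, F = 31.
The dual swaps V and F and preserves E: V′ = F = 31, E′ = E = 87, F′ = V = 58.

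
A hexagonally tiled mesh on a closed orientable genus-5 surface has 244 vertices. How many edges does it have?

378

χ = 2 − 2·5 = -8, and every face is a hexagon so 6F = 2E.
V − E + F = -8 with E = 6F/2 gives 244 − (6/2 − 1)·F = -8, so F = 126 and E = 378.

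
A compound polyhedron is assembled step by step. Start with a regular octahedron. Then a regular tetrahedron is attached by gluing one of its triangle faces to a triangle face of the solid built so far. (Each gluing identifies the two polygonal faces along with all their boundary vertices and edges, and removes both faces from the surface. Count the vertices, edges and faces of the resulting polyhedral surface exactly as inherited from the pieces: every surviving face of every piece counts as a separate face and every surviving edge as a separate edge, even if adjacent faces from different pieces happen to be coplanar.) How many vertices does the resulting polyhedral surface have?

7

A regular octahedron: V=6, E=12, F=8.
Attach a regular tetrahedron (V=4, E=6, F=4) along a 3-gon: merge 3 vertices and 3 edges, delete both glued faces → V=7, E=15, F=10.
Check: V − E + F = 7 − 15 + 10 = 2.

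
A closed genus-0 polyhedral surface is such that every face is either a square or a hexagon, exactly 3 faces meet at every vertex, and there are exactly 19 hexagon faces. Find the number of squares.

Let x be the number of squares; then F = 19 + x.
Edge–face incidences: 2E = 6·19 + 4·x = 114 + 4x.
Every vertex has degree 3, so 3V = 2E.
Euler: V − E + F = 2 ⇒ (2E)/3 − E + (19 + x) = 2.
Multiply by 6: 2·(2E) − 3·(2E) + 6·(19 + x) = 12, i.e. 114 + 6x − (114 + 4x) = 12.
Collecting terms: 2x = 12, so x = 6.
Then 2E = 114 + 4·6 = 138, so E = 69, V = 2E/3 = 46, F = 19 + 6 = 25.

6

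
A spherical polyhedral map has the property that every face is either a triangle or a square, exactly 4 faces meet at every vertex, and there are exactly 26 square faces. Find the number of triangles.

Let x be the number of triangles; then F = 26 + x.
Edge–face incidences: 2E = 4·26 + 3·x = 104 + 3x.
Every vertex has degree 4, so 4V = 2E.
Euler: V − E + F = 2 ⇒ (2E)/4 − E + (26 + x) = 2.
Multiply by 8: 2·(2E) − 4·(2E) + 8·(26 + x) = 16, i.e. 208 + 8x − 2·(104 + 3x) = 16.
Collecting terms: 2x = 16, so x = 8.
Then 2E = 104 + 3·8 = 128, so E = 64, V = 2E/4 = 32, F = 26 + 8 = 34.

8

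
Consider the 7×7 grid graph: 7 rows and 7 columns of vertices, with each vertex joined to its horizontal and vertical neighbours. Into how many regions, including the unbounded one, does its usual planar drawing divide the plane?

37

The grid has V = 7·7 = 49 vertices and E = 7·6 + 7·6 = 84 edges.
F = 2 − V + E = 2 − 49 + 84 = 37.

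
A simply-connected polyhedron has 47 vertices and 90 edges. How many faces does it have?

45

Here V − E + F = 2.
F = 2 − V + E = 2 − 47 + 90 = 45.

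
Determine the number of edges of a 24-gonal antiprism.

An antiprism on an n-gon has two n-gon caps and 2n triangles: V = 2·24 = 48, E = 4·24 = 96, F = 2·24 + 2 = 50.

96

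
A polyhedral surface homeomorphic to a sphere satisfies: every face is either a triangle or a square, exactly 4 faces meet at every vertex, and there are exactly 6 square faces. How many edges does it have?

24

Let x be the number of triangles; then F = 6 + x.
Edge–face incidences: 2E = 4·6 + 3·x = 24 + 3x.
Every vertex has degree 4, so 4V = 2E.
Euler: V − E + F = 2 ⇒ (2E)/4 − E + (6 + x) = 2.
Multiply by 8: 2·(2E) − 4·(2E) + 8·(6 + x) = 16, i.e. 48 + 8x − 2·(24 + 3x) = 16.
Collecting terms: 2x = 16, so x = 8.
Then 2E = 24 + 3·8 = 48, so E = 24, V = 2E/4 = 12, F = 6 + 8 = 14.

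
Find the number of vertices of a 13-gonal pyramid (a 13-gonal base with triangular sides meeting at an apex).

14

A pyramid on an n-gon base has one n-gon and n triangles: V = 13 + 1 = 14, E = 2·13 = 26, F = 13 + 1 = 14.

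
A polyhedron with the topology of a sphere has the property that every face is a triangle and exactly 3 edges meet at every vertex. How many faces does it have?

Each face has 3 edges and each edge borders two faces, so 2E = 3F.
Each vertex has degree 3, so 3V = 2E and hence V = 3F/3.
Euler: V − E + F = 2 ⇒ (3F/3) − (3F/2) + F = 2.
Multiply by 6: (6 − 9 + 6)F = 12, i.e. 3F = 12.
So F = 4, E = 3·4/2 = 6, V = 3·4/3 = 4.

4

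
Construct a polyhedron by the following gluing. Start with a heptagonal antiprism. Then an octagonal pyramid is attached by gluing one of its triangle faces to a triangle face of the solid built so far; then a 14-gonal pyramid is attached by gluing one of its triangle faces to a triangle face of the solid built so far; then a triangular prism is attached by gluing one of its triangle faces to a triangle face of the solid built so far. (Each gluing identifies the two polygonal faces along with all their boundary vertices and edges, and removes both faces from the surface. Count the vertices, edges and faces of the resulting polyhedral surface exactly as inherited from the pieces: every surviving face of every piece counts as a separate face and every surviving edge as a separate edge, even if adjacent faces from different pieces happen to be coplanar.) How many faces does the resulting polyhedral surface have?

A heptagonal antiprism: V=14, E=28, F=16.
Attach an octagonal pyramid (V=9, E=16, F=9) along a 3-gon: merge 3 vertices and 3 edges, delete both glued faces → V=20, E=41, F=23.
Attach a 14-gonal pyramid (V=15, E=28, F=15) along a 3-gon: merge 3 vertices and 3 edges, delete both glued faces → V=32, E=66, F=36.
Attach a triangular prism (V=6, E=9, F=5) along a 3-gon: merge 3 vertices and 3 edges, delete both glued faces → V=35, E=72, F=39.
Check: V − E + F = 35 − 72 + 39 = 2.

39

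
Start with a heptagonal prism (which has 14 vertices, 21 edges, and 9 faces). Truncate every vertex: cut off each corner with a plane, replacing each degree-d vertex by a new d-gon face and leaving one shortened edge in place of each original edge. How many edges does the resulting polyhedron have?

Truncation replaces each original edge-end by a new vertex, so V′ = 2E = 42.
Each original edge survives, and each old vertex of degree d contributes d new edges; summing degrees gives Σd = 2E, so E′ = E + 2E = 3E = 63.
Each original face survives and each original vertex becomes one new face: F′ = F + V = 23.

63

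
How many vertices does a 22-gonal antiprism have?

An antiprism on an n-gon has two n-gon caps and 2n triangles: V = 2·22 = 44, E = 4·22 = 88, F = 2·22 + 2 = 46.

44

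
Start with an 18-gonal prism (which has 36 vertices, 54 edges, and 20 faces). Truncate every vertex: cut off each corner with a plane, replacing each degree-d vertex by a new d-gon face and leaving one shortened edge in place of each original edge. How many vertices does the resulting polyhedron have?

108

Truncation replaces each original edge-end by a new vertex, so V′ = 2E = 108.
Each original edge survives, and each old vertex of degree d contributes d new edges; summing degrees gives Σd = 2E, so E′ = E + 2E = 3E = 162.
Each original face survives and each original vertex becomes one new face: F′ = F + V = 56.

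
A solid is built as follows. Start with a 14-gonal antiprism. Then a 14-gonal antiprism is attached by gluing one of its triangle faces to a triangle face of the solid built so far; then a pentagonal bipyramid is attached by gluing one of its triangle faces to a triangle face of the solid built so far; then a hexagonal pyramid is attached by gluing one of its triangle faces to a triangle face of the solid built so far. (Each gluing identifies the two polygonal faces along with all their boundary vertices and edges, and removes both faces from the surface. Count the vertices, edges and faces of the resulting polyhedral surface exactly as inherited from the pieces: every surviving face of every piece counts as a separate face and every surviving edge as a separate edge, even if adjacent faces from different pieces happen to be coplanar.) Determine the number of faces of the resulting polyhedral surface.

A 14-gonal antiprism: V=28, E=56, F=30.
Attach a 14-gonal antiprism (V=28, E=56, F=30) along a 3-gon: merge 3 vertices and 3 edges, delete both glued faces → V=53, E=109, F=58.
Attach a pentagonal bipyramid (V=7, E=15, F=10) along a 3-gon: merge 3 vertices and 3 edges, delete both glued faces → V=57, E=121, F=66.
Attach a hexagonal pyramid (V=7, E=12, F=7) along a 3-gon: merge 3 vertices and 3 edges, delete both glued faces → V=61, E=130, F=71.
Check: V − E + F = 61 − 130 + 71 = 2.

71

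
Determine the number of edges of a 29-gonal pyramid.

58

A pyramid on an n-gon base has one n-gon and n triangles: V = 29 + 1 = 30, E = 2·29 = 58, F = 29 + 1 = 30.
Check: V − E + F = 30 − 58 + 30 = 2.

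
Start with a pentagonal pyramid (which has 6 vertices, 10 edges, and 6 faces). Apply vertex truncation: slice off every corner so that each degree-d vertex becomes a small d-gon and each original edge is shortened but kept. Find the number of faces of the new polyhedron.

Truncation replaces each original edge-end by a new vertex, so V′ = 2E = 20.
Each original edge survives, and each old vertex of degree d contributes d new edges; summing degrees gives Σd = 2E, so E′ = E + 2E = 3E = 30.
Each original face survives and each original vertex becomes one new face: F′ = F + V = 12.

12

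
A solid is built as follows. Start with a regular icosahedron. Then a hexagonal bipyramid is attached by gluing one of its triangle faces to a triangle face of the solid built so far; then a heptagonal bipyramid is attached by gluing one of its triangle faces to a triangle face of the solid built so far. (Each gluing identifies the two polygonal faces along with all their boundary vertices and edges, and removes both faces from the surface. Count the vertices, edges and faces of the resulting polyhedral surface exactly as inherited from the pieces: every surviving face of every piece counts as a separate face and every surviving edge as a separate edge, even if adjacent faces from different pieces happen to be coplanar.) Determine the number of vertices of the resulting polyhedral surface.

A regular icosahedron: V=12, E=30, F=20.
Attach a hexagonal bipyramid (V=8, E=18, F=12) along a 3-gon: merge 3 vertices and 3 edges, delete both glued faces → V=17, E=45, F=30.
Attach a heptagonal bipyramid (V=9, E=21, F=14) along a 3-gon: merge 3 vertices and 3 edges, delete both glued faces → V=23, E=63, F=42.
Check: V − E + F = 23 − 63 + 42 = 2.

23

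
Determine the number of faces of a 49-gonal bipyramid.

98

A bipyramid over an n-gon has 2n triangular faces and n + 2 vertices: V = 49 + 2 = 51, E = 3·49 = 147, F = 2·49 = 98.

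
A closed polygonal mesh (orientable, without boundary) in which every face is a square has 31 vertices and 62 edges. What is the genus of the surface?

Every face is a square and each edge borders two faces, so 4F = 2·62, giving F = 31.
χ = V − E + F = 31 − 62 + 31 = 0.
For a closed orientable surface χ = 2 − 2g, so g = (2 − (0))/2 = 1.

1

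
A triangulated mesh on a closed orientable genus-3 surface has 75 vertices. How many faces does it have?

χ = 2 − 2·3 = -4, and every face is a triangle so 3F = 2E.
V − E + F = -4 with E = 3F/2 gives 75 − (3/2 − 1)·F = -4, so F = 158 and E = 237.

158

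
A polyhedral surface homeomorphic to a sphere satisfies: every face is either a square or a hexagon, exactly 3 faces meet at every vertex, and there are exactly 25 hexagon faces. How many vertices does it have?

Let x be the number of squares; then F = 25 + x.
Edge–face incidences: 2E = 6·25 + 4·x = 150 + 4x.
Every vertex has degree 3, so 3V = 2E.
Euler: V − E + F = 2 ⇒ (2E)/3 − E + (25 + x) = 2.
Multiply by 6: 2·(2E) − 3·(2E) + 6·(25 + x) = 12, i.e. 150 + 6x − (150 + 4x) = 12.
Collecting terms: 2x = 12, so x = 6.
Then 2E = 150 + 4·6 = 174, so E = 87, V = 2E/3 = 58, F = 25 + 6 = 31.

58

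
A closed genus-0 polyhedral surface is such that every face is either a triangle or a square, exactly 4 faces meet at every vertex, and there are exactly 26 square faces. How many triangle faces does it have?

8

Let x be the number of triangles; then F = 26 + x.
Edge–face incidences: 2E = 4·26 + 3·x = 104 + 3x.
Every vertex has degree 4, so 4V = 2E.
Euler: V − E + F = 2 ⇒ (2E)/4 − E + (26 + x) = 2.
Multiply by 8: 2·(2E) − 4·(2E) + 8·(26 + x) = 16, i.e. 208 + 8x − 2·(104 + 3x) = 16.
Collecting terms: 2x = 16, so x = 8.
Then 2E = 104 + 3·8 = 128, so E = 64, V = 2E/4 = 32, F = 26 + 8 = 34.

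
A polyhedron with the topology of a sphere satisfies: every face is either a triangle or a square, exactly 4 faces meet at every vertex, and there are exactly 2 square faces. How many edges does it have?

16

Let x be the number of triangles; then F = 2 + x.
Edge–face incidences: 2E = 4·2 + 3·x = 8 + 3x.
Every vertex has degree 4, so 4V = 2E.
Euler: V − E + F = 2 ⇒ (2E)/4 − E + (2 + x) = 2.
Multiply by 8: 2·(2E) − 4·(2E) + 8·(2 + x) = 16, i.e. 16 + 8x − 2·(8 + 3x) = 16.
Collecting terms: 2x = 16, so x = 8.
Then 2E = 8 + 3·8 = 32, so E = 16, V = 2E/4 = 8, F = 2 + 8 = 10.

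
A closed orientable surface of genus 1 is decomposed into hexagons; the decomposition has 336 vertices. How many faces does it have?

χ = 2 − 2·1 = 0, and every face is a hexagon so 6F = 2E.
V − E + F = 0 with E = 6F/2 gives 336 − (6/2 − 1)·F = 0, so F = 168 and E = 504.

168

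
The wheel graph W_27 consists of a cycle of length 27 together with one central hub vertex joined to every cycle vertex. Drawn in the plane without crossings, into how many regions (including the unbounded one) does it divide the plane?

W_27 has V = 27 + 1 = 28 vertices and E = 2·27 = 54 edges.
By Euler's formula F = 2 − V + E = 2 − 28 + 54 = 28.

28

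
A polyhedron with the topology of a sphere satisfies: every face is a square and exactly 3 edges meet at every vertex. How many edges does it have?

Each face has 4 edges and each edge borders two faces, so 2E = 4F.
Each vertex has degree 3, so 3V = 2E and hence V = 4F/3.
Euler: V − E + F = 2 ⇒ (4F/3) − (4F/2) + F = 2.
Multiply by 6: (8 − 12 + 6)F = 12, i.e. 2F = 12.
So F = 6, E = 4·6/2 = 12, V = 4·6/3 = 8.

12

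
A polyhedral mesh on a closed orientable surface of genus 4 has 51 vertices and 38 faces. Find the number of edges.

For a closed orientable surface of genus 4, χ = 2 − 2·4 = -6.
E = V + F − (-6) = 51 + 38 − (-6) = 95.

95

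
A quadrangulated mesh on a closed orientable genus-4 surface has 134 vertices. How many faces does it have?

χ = 2 − 2·4 = -6, and every face is a square so 4F = 2E.
V − E + F = -6 with E = 4F/2 gives 134 − (4/2 − 1)·F = -6, so F = 140 and E = 280.

140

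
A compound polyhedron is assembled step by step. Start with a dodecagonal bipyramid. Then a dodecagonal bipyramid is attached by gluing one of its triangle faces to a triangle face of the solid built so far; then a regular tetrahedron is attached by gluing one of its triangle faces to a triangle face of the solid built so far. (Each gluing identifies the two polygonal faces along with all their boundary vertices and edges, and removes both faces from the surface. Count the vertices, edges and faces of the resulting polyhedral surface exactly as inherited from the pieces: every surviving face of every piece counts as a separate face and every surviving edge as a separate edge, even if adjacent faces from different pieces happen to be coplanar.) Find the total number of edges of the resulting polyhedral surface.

72

A dodecagonal bipyramid: V=14, E=36, F=24.
Attach a dodecagonal bipyramid (V=14, E=36, F=24) along a 3-gon: merge 3 vertices and 3 edges, delete both glued faces → V=25, E=69, F=46.
Attach a regular tetrahedron (V=4, E=6, F=4) along a 3-gon: merge 3 vertices and 3 edges, delete both glued faces → V=26, E=72, F=48.
Check: V − E + F = 26 − 72 + 48 = 2.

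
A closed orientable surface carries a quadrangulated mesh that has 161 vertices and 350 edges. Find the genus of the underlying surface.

8

Every face is a square and each edge borders two faces, so 4F = 2·350, giving F = 175.
χ = V − E + F = 161 − 350 + 175 = -14.
For a closed orientable surface χ = 2 − 2g, so g = (2 − (-14))/2 = 8.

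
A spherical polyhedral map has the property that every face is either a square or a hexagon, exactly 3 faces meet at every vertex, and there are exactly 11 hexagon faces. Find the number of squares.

Let x be the number of squares; then F = 11 + x.
Edge–face incidences: 2E = 6·11 + 4·x = 66 + 4x.
Every vertex has degree 3, so 3V = 2E.
Euler: V − E + F = 2 ⇒ (2E)/3 − E + (11 + x) = 2.
Multiply by 6: 2·(2E) − 3·(2E) + 6·(11 + x) = 12, i.e. 66 + 6x − (66 + 4x) = 12.
Collecting terms: 2x = 12, so x = 6.
Then 2E = 66 + 4·6 = 90, so E = 45, V = 2E/3 = 30, F = 11 + 6 = 17.

6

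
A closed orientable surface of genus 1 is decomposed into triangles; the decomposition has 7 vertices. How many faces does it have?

14

χ = 2 − 2·1 = 0, and every face is a triangle so 3F = 2E.
V − E + F = 0 with E = 3F/2 gives 7 − (3/2 − 1)·F = 0, so F = 14 and E = 21.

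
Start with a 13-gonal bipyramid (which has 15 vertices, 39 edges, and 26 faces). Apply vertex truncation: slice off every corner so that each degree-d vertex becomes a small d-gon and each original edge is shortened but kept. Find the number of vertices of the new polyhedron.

78

Truncation replaces each original edge-end by a new vertex, so V′ = 2E = 78.
Each original edge survives, and each old vertex of degree d contributes d new edges; summing degrees gives Σd = 2E, so E′ = E + 2E = 3E = 117.
Each original face survives and each original vertex becomes one new face: F′ = F + V = 41.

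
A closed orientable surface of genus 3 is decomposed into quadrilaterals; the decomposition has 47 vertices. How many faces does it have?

χ = 2 − 2·3 = -4, and every face is a square so 4F = 2E.
V − E + F = -4 with E = 4F/2 gives 47 − (4/2 − 1)·F = -4, so F = 51 and E = 102.

51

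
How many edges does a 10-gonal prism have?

A prism on an n-gon has two n-gon bases and n rectangular sides: V = 2·10 = 20, E = 3·10 = 30, F = 10 + 2 = 12.

30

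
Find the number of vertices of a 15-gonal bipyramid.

17

A bipyramid over an n-gon has 2n triangular faces and n + 2 vertices: V = 15 + 2 = 17, E = 3·15 = 45, F = 2·15 = 30.
Check: V − E + F = 17 − 45 + 30 = 2.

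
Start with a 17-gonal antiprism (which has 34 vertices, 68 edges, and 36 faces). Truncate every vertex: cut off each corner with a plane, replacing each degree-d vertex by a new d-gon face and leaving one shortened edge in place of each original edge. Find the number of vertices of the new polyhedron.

136

Truncation replaces each original edge-end by a new vertex, so V′ = 2E = 136.
Each original edge survives, and each old vertex of degree d contributes d new edges; summing degrees gives Σd = 2E, so E′ = E + 2E = 3E = 204.
Each original face survives and each original vertex becomes one new face: F′ = F + V = 70.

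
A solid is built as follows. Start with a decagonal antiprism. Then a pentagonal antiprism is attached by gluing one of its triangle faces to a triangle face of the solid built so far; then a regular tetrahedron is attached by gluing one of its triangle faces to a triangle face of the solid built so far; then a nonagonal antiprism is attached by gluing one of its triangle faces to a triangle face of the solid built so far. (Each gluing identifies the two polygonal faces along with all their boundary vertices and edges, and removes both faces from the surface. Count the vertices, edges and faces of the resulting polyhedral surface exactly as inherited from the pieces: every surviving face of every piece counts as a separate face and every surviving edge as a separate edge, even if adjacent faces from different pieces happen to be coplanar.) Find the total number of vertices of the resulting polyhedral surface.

43

A decagonal antiprism: V=20, E=40, F=22.
Attach a pentagonal antiprism (V=10, E=20, F=12) along a 3-gon: merge 3 vertices and 3 edges, delete both glued faces → V=27, E=57, F=32.
Attach a regular tetrahedron (V=4, E=6, F=4) along a 3-gon: merge 3 vertices and 3 edges, delete both glued faces → V=28, E=60, F=34.
Attach a nonagonal antiprism (V=18, E=36, F=20) along a 3-gon: merge 3 vertices and 3 edges, delete both glued faces → V=43, E=93, F=52.
Check: V − E + F = 43 − 93 + 52 = 2.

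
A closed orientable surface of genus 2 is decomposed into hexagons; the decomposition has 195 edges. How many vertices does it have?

128

χ = 2 − 2·2 = -2, and every face is a hexagon so 6F = 2E.
F = 2E/6 = 65. Then V = -2 + E − F = -2 + 195 − 65 = 128.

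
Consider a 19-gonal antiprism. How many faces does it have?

An antiprism on an n-gon has two n-gon caps and 2n triangles: V = 2·19 = 38, E = 4·19 = 76, F = 2·19 + 2 = 40.

40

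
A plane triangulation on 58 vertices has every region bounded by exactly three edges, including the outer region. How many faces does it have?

112

In a plane triangulation 3F = 2E and V − E + F = 2, so F = 2V − 4 = 2·58 − 4 = 112.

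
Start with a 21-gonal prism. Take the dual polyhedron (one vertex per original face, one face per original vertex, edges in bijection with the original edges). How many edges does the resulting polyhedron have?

63

The base solid has V = 42, E = 63, F = 23.
The dual swaps V and F and preserves E: V′ = F = 23, E′ = E = 63, F′ = V = 42.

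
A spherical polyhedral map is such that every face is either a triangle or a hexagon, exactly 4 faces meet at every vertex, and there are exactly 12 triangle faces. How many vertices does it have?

Let x be the number of hexagons; then F = 12 + x.
Edge–face incidences: 2E = 3·12 + 6·x = 36 + 6x.
Every vertex has degree 4, so 4V = 2E.
Euler: V − E + F = 2 ⇒ (2E)/4 − E + (12 + x) = 2.
Multiply by 8: 2·(2E) − 4·(2E) + 8·(12 + x) = 16, i.e. 96 + 8x − 2·(36 + 6x) = 16.
Collecting terms: −4x + 24 = 16, so −4x = −8, so x = 2.
Then 2E = 36 + 6·2 = 48, so E = 24, V = 2E/4 = 12, F = 12 + 2 = 14.

12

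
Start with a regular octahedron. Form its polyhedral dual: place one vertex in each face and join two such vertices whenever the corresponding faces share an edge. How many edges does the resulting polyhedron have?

12

The base solid has V = 6, E = 12, F = 8.
The dual swaps V and F and preserves E: V′ = F = 8, E′ = E = 12, F′ = V = 6.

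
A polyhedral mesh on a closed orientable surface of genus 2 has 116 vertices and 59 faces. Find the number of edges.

For a closed orientable surface of genus 2, χ = 2 − 2·2 = -2.
E = V + F − (-2) = 116 + 59 − (-2) = 177.

177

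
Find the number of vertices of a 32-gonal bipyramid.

34

A bipyramid over an n-gon has 2n triangular faces and n + 2 vertices: V = 32 + 2 = 34, E = 3·32 = 96, F = 2·32 = 64.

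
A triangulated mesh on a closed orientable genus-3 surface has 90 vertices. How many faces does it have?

χ = 2 − 2·3 = -4, and every face is a triangle so 3F = 2E.
V − E + F = -4 with E = 3F/2 gives 90 − (3/2 − 1)·F = -4, so F = 188 and E = 282.

188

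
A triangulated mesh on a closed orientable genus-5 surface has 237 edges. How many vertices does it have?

71

χ = 2 − 2·5 = -8, and every face is a triangle so 3F = 2E.
F = 2E/3 = 158. Then V = -8 + E − F = -8 + 237 − 158 = 71.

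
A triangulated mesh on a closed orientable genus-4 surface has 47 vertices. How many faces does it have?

106

χ = 2 − 2·4 = -6, and every face is a triangle so 3F = 2E.
V − E + F = -6 with E = 3F/2 gives 47 − (3/2 − 1)·F = -6, so F = 106 and E = 159.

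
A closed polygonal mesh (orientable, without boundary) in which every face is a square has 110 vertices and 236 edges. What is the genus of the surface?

5

Every face is a square and each edge borders two faces, so 4F = 2·236, giving F = 118.
χ = V − E + F = 110 − 236 + 118 = -8.
For a closed orientable surface χ = 2 − 2g, so g = (2 − (-8))/2 = 5.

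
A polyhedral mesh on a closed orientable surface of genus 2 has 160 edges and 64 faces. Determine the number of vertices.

94

For a closed orientable surface of genus 2, χ = 2 − 2·2 = -2.
V = -2 + E − F = -2 + 160 − 64 = 94.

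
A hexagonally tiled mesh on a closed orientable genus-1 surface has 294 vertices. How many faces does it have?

χ = 2 − 2·1 = 0, and every face is a hexagon so 6F = 2E.
V − E + F = 0 with E = 6F/2 gives 294 − (6/2 − 1)·F = 0, so F = 147 and E = 441.

147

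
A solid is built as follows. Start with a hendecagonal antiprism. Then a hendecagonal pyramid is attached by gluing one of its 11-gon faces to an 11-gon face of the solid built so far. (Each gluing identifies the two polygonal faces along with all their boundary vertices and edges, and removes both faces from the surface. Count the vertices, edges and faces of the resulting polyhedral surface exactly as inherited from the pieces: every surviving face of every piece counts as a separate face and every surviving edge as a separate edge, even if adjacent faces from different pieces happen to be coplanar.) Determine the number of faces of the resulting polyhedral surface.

A hendecagonal antiprism: V=22, E=44, F=24.
Attach a hendecagonal pyramid (V=12, E=22, F=12) along an 11-gon: merge 11 vertices and 11 edges, delete both glued faces → V=23, E=55, F=34.
Check: V − E + F = 23 − 55 + 34 = 2.

34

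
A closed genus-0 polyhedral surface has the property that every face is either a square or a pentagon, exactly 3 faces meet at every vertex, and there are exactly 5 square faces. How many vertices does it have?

10

Let x be the number of pentagons; then F = 5 + x.
Edge–face incidences: 2E = 4·5 + 5·x = 20 + 5x.
Every vertex has degree 3, so 3V = 2E.
Euler: V − E + F = 2 ⇒ (2E)/3 − E + (5 + x) = 2.
Multiply by 6: 2·(2E) − 3·(2E) + 6·(5 + x) = 12, i.e. 30 + 6x − (20 + 5x) = 12.
Collecting terms: x + 10 = 12, so x = 2.
Then 2E = 20 + 5·2 = 30, so E = 15, V = 2E/3 = 10, F = 5 + 2 = 7.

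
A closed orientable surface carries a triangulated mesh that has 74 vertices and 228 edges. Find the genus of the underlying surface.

2

Every face is a triangle and each edge borders two faces, so 3F = 2·228, giving F = 152.
χ = V − E + F = 74 − 228 + 152 = -2.
For a closed orientable surface χ = 2 − 2g, so g = (2 − (-2))/2 = 2.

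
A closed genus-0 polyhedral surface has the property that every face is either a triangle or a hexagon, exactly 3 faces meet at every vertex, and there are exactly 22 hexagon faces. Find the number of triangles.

Let x be the number of triangles; then F = 22 + x.
Edge–face incidences: 2E = 6·22 + 3·x = 132 + 3x.
Every vertex has degree 3, so 3V = 2E.
Euler: V − E + F = 2 ⇒ (2E)/3 − E + (22 + x) = 2.
Multiply by 6: 2·(2E) − 3·(2E) + 6·(22 + x) = 12, i.e. 132 + 6x − (132 + 3x) = 12.
Collecting terms: 3x = 12, so x = 4.
Then 2E = 132 + 3·4 = 144, so E = 72, V = 2E/3 = 48, F = 22 + 4 = 26.

4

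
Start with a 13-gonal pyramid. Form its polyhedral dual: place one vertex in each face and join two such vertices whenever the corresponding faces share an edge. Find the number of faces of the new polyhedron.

The base solid has V = 14, E = 26, F = 14.
The dual swaps V and F and preserves E: V′ = F = 14, E′ = E = 26, F′ = V = 14.

14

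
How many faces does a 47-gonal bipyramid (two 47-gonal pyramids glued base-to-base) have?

A bipyramid over an n-gon has 2n triangular faces and n + 2 vertices: V = 47 + 2 = 49, E = 3·47 = 141, F = 2·47 = 94.

94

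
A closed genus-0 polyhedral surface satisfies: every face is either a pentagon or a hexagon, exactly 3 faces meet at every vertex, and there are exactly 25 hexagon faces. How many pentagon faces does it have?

12

Let x be the number of pentagons; then F = 25 + x.
Edge–face incidences: 2E = 6·25 + 5·x = 150 + 5x.
Every vertex has degree 3, so 3V = 2E.
Euler: V − E + F = 2 ⇒ (2E)/3 − E + (25 + x) = 2.
Multiply by 6: 2·(2E) − 3·(2E) + 6·(25 + x) = 12, i.e. 150 + 6x − (150 + 5x) = 12.
Collecting terms: x = 12.
Then 2E = 150 + 5·12 = 210, so E = 105, V = 2E/3 = 70, F = 25 + 12 = 37.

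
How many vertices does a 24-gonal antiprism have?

An antiprism on an n-gon has two n-gon caps and 2n triangles: V = 2·24 = 48, E = 4·24 = 96, F = 2·24 + 2 = 50.
Check: V − E + F = 48 − 96 + 50 = 2.

48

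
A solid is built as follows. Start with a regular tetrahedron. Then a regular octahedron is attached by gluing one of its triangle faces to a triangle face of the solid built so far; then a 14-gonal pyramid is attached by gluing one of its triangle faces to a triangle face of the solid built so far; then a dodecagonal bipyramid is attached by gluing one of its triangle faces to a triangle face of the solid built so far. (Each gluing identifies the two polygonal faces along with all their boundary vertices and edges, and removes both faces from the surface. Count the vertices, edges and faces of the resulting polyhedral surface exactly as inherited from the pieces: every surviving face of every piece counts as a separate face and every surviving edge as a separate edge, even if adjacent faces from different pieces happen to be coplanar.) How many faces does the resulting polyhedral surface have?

45

A regular tetrahedron: V=4, E=6, F=4.
Attach a regular octahedron (V=6, E=12, F=8) along a 3-gon: merge 3 vertices and 3 edges, delete both glued faces → V=7, E=15, F=10.
Attach a 14-gonal pyramid (V=15, E=28, F=15) along a 3-gon: merge 3 vertices and 3 edges, delete both glued faces → V=19, E=40, F=23.
Attach a dodecagonal bipyramid (V=14, E=36, F=24) along a 3-gon: merge 3 vertices and 3 edges, delete both glued faces → V=30, E=73, F=45.
Check: V − E + F = 30 − 73 + 45 = 2.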